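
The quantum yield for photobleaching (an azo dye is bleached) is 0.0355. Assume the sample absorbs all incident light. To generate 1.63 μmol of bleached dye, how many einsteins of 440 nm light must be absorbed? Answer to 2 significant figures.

4.6×10⁻⁵ einstein

Product: 1.63 μmol = 1.63×10⁻⁶ mol.
Photons that must be absorbed: 1.63×10⁻⁶ / 0.0355 = 4.592×10⁻⁵ mol.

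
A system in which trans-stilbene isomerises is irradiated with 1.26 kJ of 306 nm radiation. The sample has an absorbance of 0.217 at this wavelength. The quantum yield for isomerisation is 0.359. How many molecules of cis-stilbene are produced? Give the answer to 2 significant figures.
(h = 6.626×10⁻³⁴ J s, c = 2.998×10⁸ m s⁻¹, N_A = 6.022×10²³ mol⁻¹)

Photon energy at 306 nm: hc/λ = (6.626×10⁻³⁴)(2.998×10⁸)/(306×10⁻⁹) = 6.492×10⁻¹⁹ J.
Incident energy: 1.26 kJ = 1260 J.
Photons incident: 1260 / 6.492×10⁻¹⁹ = 1.941×10²¹, i.e. 1.941×10²¹/6.022×10²³ = 0.003223 mol.
Fraction absorbed: 1 − 10^(−0.217) = 0.3933.
Photons absorbed: 0.3933 × 0.003223 = 0.001268 mol.
Product: Φ × n_abs = 0.359 × 0.001268 = 4.552×10⁻⁴ mol.
As a count: 4.552×10⁻⁴ × 6.022×10²³ = 2.7×10²⁰.

2.7×10²⁰ molecules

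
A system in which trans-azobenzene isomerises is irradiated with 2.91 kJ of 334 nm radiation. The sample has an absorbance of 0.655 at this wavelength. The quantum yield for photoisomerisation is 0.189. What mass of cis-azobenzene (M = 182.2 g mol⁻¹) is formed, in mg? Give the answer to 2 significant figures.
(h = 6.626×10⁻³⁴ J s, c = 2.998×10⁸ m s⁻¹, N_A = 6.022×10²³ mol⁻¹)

220 mg

Photon energy at 334 nm: hc/λ = (6.626×10⁻³⁴)(2.998×10⁸)/(334×10⁻⁹) = 5.948×10⁻¹⁹ J.
Incident energy: 2.91 kJ = 2910 J.
Photons incident: 2910 / 5.948×10⁻¹⁹ = 4.892×10²¹, i.e. 4.892×10²¹/6.022×10²³ = 0.008124 mol.
Fraction absorbed: 1 − 10^(−0.655) = 0.7787.
Photons absorbed: 0.7787 × 0.008124 = 0.006326 mol.
Product: Φ × n_abs = 0.189 × 0.006326 = 0.001196 mol.
Mass: 0.001196 × 182.2 = 0.2179 g = 220 mg.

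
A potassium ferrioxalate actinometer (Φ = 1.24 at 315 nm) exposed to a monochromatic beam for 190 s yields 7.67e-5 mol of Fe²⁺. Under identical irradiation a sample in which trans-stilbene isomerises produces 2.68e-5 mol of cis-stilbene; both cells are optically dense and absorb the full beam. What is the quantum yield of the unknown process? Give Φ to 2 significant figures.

Φ = 0.43

Photons absorbed by the actinometer: 7.67e-5 / 1.24 = 6.185e-5 mol.
Φ(unknown) = 2.68e-5 / 6.185e-5 = 0.43.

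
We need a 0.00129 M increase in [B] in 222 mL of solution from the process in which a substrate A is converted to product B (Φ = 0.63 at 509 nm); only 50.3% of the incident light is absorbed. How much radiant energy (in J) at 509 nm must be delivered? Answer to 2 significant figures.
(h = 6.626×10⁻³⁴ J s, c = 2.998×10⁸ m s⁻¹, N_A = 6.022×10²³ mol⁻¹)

210 J

Product: (0.00129 M)(0.222 L) = 2.864×10⁻⁴ mol.
Photons that must be absorbed: 2.864×10⁻⁴ / 0.63 = 4.546×10⁻⁴ mol.
Incident photons needed: 4.546×10⁻⁴ / 0.503 = 9.038×10⁻⁴ mol.
Photon energy: hc/λ = 3.903×10⁻¹⁹ J; per mole, 2.350×10⁵ J mol⁻¹.
Energy required: 9.038×10⁻⁴ × 2.350×10⁵ = 210 J.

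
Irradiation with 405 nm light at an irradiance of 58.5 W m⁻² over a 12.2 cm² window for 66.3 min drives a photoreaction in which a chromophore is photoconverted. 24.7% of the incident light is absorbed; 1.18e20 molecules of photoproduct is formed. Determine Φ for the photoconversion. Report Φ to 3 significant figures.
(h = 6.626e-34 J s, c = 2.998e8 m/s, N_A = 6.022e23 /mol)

Φ = 0.825

Product: 1.18e20 / 6.022e23 = 1.959e-4 mol.
Photon energy at 405 nm: hc/λ = (6.626e-34)(2.998e8)/(405e-9) = 4.905e-19 J.
Energy delivered: (58.5 W m⁻²)(12.2e-4 m²)(3978 s) = 283.9 J.
Photons incident: 283.9 / 4.905e-19 = 5.788e20, i.e. 5.788e20/6.022e23 = 9.611e-4 mol.
Photons absorbed: 0.247 × 9.611e-4 = 2.374e-4 mol.
Φ = 1.959e-4 mol / 2.374e-4 mol photons = 0.825.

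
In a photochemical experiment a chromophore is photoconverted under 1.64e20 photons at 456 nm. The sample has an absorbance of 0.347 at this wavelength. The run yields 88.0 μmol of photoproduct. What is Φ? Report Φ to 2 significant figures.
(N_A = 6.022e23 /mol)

Φ = 0.59

Product: 88.0 μmol = 8.80e-5 mol.
Moles of photons: 1.64e20 / 6.022e23 = 2.723e-4 mol.
Fraction absorbed: 1 − 10^(−0.347) = 0.5502.
Photons absorbed: 0.5502 × 2.723e-4 = 1.498e-4 mol.
Φ = 8.80e-5 mol / 1.498e-4 mol photons = 0.59.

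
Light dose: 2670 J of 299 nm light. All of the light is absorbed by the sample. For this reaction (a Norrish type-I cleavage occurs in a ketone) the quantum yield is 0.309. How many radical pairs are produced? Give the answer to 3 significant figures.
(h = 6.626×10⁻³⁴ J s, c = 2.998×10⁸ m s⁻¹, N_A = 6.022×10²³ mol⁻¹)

Photon energy at 299 nm: hc/λ = (6.626×10⁻³⁴)(2.998×10⁸)/(299×10⁻⁹) = 6.644×10⁻¹⁹ J.
Photons incident: 2670 / 6.644×10⁻¹⁹ = 4.019×10²¹, i.e. 4.019×10²¹/6.022×10²³ = 0.006674 mol.
Product: Φ × n_abs = 0.309 × 0.006674 = 0.002062 mol.
As a count: 0.002062 × 6.022×10²³ = 1.24×10²¹.

1.24×10²¹ radical pairs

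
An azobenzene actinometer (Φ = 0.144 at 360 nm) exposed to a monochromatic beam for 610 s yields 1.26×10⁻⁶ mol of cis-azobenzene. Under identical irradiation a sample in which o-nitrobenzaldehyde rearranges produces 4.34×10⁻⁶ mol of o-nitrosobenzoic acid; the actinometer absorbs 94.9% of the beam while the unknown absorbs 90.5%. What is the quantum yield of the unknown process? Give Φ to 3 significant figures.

Photons absorbed by the actinometer: 1.26×10⁻⁶ / 0.144 = 8.750×10⁻⁶ mol.
Incident flux: 8.750×10⁻⁶ / 0.949 = 9.220×10⁻⁶ einstein.
Absorbed by unknown: 0.905 × 9.220×10⁻⁶ = 8.344×10⁻⁶ mol.
Φ(unknown) = 4.34×10⁻⁶ / 8.344×10⁻⁶ = 0.520.

Φ = 0.520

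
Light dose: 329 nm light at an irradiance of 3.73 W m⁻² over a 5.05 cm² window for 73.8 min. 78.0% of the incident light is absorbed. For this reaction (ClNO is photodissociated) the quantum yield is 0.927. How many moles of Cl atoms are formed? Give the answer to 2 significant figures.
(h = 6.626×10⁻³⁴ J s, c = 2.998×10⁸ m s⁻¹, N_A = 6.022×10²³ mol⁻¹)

Photon energy at 329 nm: hc/λ = (6.626×10⁻³⁴)(2.998×10⁸)/(329×10⁻⁹) = 6.038×10⁻¹⁹ J.
Energy delivered: (3.73 W m⁻²)(5.05×10⁻⁴ m²)(4428 s) = 8.341 J.
Photons incident: 8.341 / 6.038×10⁻¹⁹ = 1.381×10¹⁹, i.e. 1.381×10¹⁹/6.022×10²³ = 2.293×10⁻⁵ mol.
Photons absorbed: 0.780 × 2.293×10⁻⁵ = 1.789×10⁻⁵ mol.
Product: Φ × n_abs = 0.927 × 1.789×10⁻⁵ = 1.658×10⁻⁵ mol.

1.7×10⁻⁵ mol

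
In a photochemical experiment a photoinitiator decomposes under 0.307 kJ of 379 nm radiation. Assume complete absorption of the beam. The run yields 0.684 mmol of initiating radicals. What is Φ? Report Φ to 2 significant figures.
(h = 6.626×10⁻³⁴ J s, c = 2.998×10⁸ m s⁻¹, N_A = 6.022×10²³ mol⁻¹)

Φ = 0.70

Product: 0.684 mmol = 6.84×10⁻⁴ mol.
Photon energy at 379 nm: hc/λ = (6.626×10⁻³⁴)(2.998×10⁸)/(379×10⁻⁹) = 5.241×10⁻¹⁹ J.
Incident energy: 0.307 kJ = 307 J.
Photons incident: 307 / 5.241×10⁻¹⁹ = 5.858×10²⁰, i.e. 5.858×10²⁰/6.022×10²³ = 9.728×10⁻⁴ mol.
Φ = 6.84×10⁻⁴ mol / 9.728×10⁻⁴ mol photons = 0.70.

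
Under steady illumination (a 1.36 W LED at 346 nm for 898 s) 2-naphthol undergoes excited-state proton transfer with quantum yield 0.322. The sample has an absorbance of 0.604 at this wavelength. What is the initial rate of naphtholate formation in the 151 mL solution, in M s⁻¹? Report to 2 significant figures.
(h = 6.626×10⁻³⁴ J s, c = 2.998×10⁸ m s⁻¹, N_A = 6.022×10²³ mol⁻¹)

6.3×10⁻⁶ M s⁻¹

Photon energy at 346 nm: hc/λ = (6.626×10⁻³⁴)(2.998×10⁸)/(346×10⁻⁹) = 5.741×10⁻¹⁹ J.
Energy delivered: (1.36 W)(898 s) = 1221 J.
Photons incident: 1221 / 5.741×10⁻¹⁹ = 2.127×10²¹, i.e. 2.127×10²¹/6.022×10²³ = 0.003532 mol.
Fraction absorbed: 1 − 10^(−0.604) = 0.7511.
Photons absorbed: 0.7511 × 0.003532 = 0.002653 mol.
Product formed: 0.322 × 0.002653 = 8.543×10⁻⁴ mol.
Rate: 8.543×10⁻⁴ mol / (898 s × 0.151 L) = 6.3×10⁻⁶ M s⁻¹.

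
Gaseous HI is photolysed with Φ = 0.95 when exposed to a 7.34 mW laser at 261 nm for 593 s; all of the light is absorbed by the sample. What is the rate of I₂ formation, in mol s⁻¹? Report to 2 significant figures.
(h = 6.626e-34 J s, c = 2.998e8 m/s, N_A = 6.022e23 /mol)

1.5e-8 mol s⁻¹

Photon energy at 261 nm: hc/λ = (6.626e-34)(2.998e8)/(261e-9) = 7.611e-19 J.
Energy delivered: (7.34 mW)(593 s) = 4.353 J.
Photons incident: 4.353 / 7.611e-19 = 5.719e18, i.e. 5.719e18/6.022e23 = 9.497e-6 mol.
Product formed: 0.95 × 9.497e-6 = 9.022e-6 mol.
Rate: 9.022e-6 / 593 s = 1.5e-8 mol s⁻¹.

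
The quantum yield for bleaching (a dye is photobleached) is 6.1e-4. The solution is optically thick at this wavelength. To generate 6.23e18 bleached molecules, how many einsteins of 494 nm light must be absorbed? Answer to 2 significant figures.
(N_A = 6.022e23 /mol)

0.017 einstein

Product: 6.23e18 / 6.022e23 = 1.035e-5 mol.
Photons that must be absorbed: 1.035e-5 / 6.1e-4 = 0.01697 mol.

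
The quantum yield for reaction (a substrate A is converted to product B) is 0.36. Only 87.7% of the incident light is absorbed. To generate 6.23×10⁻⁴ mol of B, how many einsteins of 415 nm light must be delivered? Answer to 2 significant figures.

Photons that must be absorbed: 6.23×10⁻⁴ / 0.36 = 0.001731 mol.
Incident photons needed: 0.001731 / 0.877 = 0.001974 mol.

0.0020 einstein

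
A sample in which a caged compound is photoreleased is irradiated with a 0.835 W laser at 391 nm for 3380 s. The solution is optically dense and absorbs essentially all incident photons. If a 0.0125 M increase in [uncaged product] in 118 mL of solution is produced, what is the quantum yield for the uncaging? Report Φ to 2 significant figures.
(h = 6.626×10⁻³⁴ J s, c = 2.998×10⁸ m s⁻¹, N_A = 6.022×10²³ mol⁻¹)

Φ = 0.16

Product: (0.0125 M)(0.118 L) = 0.001475 mol.
Photon energy at 391 nm: hc/λ = (6.626×10⁻³⁴)(2.998×10⁸)/(391×10⁻⁹) = 5.080×10⁻¹⁹ J.
Energy delivered: (0.835 W)(3380 s) = 2822 J.
Photons incident: 2822 / 5.080×10⁻¹⁹ = 5.555×10²¹, i.e. 5.555×10²¹/6.022×10²³ = 0.009225 mol.
Φ = 0.001475 mol / 0.009225 mol photons = 0.16.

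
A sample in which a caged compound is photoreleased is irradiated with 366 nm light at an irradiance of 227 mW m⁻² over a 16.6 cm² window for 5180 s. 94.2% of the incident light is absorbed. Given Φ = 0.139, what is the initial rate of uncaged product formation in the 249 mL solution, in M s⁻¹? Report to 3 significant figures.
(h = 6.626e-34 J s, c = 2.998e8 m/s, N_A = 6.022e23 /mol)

6.06e-10 M s⁻¹

Photon energy at 366 nm: hc/λ = (6.626e-34)(2.998e8)/(366e-9) = 5.428e-19 J.
Energy delivered: (227 mW m⁻²)(16.6e-4 m²)(5180 s) = 1.952 J.
Photons incident: 1.952 / 5.428e-19 = 3.596e18, i.e. 3.596e18/6.022e23 = 5.971e-6 mol.
Photons absorbed: 0.942 × 5.971e-6 = 5.625e-6 mol.
Product formed: 0.139 × 5.625e-6 = 7.819e-7 mol.
Rate: 7.819e-7 mol / (5180 s × 0.249 L) = 6.06e-10 M s⁻¹.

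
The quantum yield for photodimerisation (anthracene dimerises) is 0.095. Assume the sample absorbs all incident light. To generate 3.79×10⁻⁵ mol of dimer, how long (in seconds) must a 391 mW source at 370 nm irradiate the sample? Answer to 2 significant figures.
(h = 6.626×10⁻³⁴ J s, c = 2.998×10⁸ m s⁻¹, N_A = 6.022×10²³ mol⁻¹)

t ≈ 330 s

Photons that must be absorbed: 3.79×10⁻⁵ / 0.095 = 3.989×10⁻⁴ mol.
Photon energy: hc/λ = 5.369×10⁻¹⁹ J; per mole, 3.233×10⁵ J mol⁻¹.
Energy required: 3.989×10⁻⁴ × 3.233×10⁵ = 129.0 J.
Time: 129.0 J / 0.391 W = 330 s.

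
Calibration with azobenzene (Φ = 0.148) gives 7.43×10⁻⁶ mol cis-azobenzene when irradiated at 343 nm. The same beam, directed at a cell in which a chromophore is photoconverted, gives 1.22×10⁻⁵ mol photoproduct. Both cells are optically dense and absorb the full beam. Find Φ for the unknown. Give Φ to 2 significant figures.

Φ = 0.24

Photons absorbed by the actinometer: 7.43×10⁻⁶ / 0.148 = 5.020×10⁻⁵ mol.
Φ(unknown) = 1.22×10⁻⁵ / 5.020×10⁻⁵ = 0.24.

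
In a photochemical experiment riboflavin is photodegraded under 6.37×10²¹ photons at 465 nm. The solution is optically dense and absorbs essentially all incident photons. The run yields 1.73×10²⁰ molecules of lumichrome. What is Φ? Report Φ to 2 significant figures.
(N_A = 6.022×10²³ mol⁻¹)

Φ = 0.027

Product: 1.73×10²⁰ / 6.022×10²³ = 2.873×10⁻⁴ mol.
Moles of photons: 6.37×10²¹ / 6.022×10²³ = 0.01058 mol.
Φ = 2.873×10⁻⁴ mol / 0.01058 mol photons = 0.027.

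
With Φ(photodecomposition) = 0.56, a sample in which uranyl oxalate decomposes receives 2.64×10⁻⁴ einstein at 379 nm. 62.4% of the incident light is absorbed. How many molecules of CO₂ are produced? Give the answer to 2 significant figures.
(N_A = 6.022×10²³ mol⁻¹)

Photons absorbed: 0.624 × 2.64×10⁻⁴ = 1.647×10⁻⁴ mol.
Product: Φ × n_abs = 0.56 × 1.647×10⁻⁴ = 9.223×10⁻⁵ mol.
As a count: 9.223×10⁻⁵ × 6.022×10²³ = 5.6×10¹⁹.

5.6×10¹⁹ molecules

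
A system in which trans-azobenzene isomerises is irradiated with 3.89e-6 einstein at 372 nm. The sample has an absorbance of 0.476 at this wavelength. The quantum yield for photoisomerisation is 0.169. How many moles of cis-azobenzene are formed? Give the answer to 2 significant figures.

4.4e-7 mol

Fraction absorbed: 1 − 10^(−0.476) = 0.6658.
Photons absorbed: 0.6658 × 3.89e-6 = 2.590e-6 mol.
Product: Φ × n_abs = 0.169 × 2.590e-6 = 4.377e-7 mol.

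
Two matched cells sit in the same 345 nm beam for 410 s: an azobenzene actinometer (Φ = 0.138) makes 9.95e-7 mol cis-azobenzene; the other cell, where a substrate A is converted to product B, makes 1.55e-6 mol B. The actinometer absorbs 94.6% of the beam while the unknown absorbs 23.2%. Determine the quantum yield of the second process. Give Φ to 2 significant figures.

Photons absorbed by the actinometer: 9.95e-7 / 0.138 = 7.210e-6 mol.
Incident flux: 7.210e-6 / 0.946 = 7.622e-6 einstein.
Absorbed by unknown: 0.232 × 7.622e-6 = 1.768e-6 mol.
Φ(unknown) = 1.55e-6 / 1.768e-6 = 0.88.

Φ = 0.88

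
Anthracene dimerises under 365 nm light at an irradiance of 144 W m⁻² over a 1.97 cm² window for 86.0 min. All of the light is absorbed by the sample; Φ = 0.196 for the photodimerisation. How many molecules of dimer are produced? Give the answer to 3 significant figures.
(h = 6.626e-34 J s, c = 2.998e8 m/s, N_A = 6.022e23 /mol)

5.27e19 molecules

Photon energy at 365 nm: hc/λ = (6.626e-34)(2.998e8)/(365e-9) = 5.442e-19 J.
Energy delivered: (144 W m⁻²)(1.97e-4 m²)(5160 s) = 146.4 J.
Photons incident: 146.4 / 5.442e-19 = 2.690e20, i.e. 2.690e20/6.022e23 = 4.467e-4 mol.
Product: Φ × n_abs = 0.196 × 4.467e-4 = 8.755e-5 mol.
As a count: 8.755e-5 × 6.022e23 = 5.27e19.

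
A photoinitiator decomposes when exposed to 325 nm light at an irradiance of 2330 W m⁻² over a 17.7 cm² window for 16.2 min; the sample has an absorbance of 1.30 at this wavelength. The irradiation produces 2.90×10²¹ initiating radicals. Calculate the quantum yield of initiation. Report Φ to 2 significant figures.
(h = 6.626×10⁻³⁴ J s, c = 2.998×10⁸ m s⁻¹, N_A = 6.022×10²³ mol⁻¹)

Product: 2.90×10²¹ / 6.022×10²³ = 0.004816 mol.
Photon energy at 325 nm: hc/λ = (6.626×10⁻³⁴)(2.998×10⁸)/(325×10⁻⁹) = 6.112×10⁻¹⁹ J.
Energy delivered: (2330 W m⁻²)(17.7×10⁻⁴ m²)(972 s) = 4009 J.
Photons incident: 4009 / 6.112×10⁻¹⁹ = 6.559×10²¹, i.e. 6.559×10²¹/6.022×10²³ = 0.01089 mol.
Fraction absorbed: 1 − 10^(−1.30) = 0.9499.
Photons absorbed: 0.9499 × 0.01089 = 0.01034 mol.
Φ = 0.004816 mol / 0.01034 mol photons = 0.47.

Φ = 0.47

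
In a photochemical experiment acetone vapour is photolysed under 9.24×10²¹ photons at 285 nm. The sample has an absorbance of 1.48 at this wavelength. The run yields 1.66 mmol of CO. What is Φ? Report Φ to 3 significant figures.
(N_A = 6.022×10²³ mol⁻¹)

Product: 1.66 mmol = 0.00166 mol.
Moles of photons: 9.24×10²¹ / 6.022×10²³ = 0.01534 mol.
Fraction absorbed: 1 − 10^(−1.48) = 0.9669.
Photons absorbed: 0.9669 × 0.01534 = 0.01483 mol.
Φ = 0.00166 mol / 0.01483 mol photons = 0.112.

Φ = 0.112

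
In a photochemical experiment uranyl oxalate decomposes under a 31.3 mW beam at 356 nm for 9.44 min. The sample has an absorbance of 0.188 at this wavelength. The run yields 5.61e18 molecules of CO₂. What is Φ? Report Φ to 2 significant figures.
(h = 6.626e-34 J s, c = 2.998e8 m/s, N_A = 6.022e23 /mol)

Φ = 0.50

Product: 5.61e18 / 6.022e23 = 9.316e-6 mol.
Photon energy at 356 nm: hc/λ = (6.626e-34)(2.998e8)/(356e-9) = 5.580e-19 J.
Energy delivered: (31.3 mW)(566.4 s) = 17.73 J.
Photons incident: 17.73 / 5.580e-19 = 3.177e19, i.e. 3.177e19/6.022e23 = 5.276e-5 mol.
Fraction absorbed: 1 − 10^(−0.188) = 0.3514.
Photons absorbed: 0.3514 × 5.276e-5 = 1.854e-5 mol.
Φ = 9.316e-6 mol / 1.854e-5 mol photons = 0.50.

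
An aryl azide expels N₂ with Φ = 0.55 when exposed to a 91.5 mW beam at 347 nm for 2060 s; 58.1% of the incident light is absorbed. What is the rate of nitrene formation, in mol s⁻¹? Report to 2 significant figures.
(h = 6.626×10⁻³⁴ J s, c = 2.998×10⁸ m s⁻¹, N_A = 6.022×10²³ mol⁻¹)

8.5×10⁻⁸ mol s⁻¹

Photon energy at 347 nm: hc/λ = (6.626×10⁻³⁴)(2.998×10⁸)/(347×10⁻⁹) = 5.725×10⁻¹⁹ J.
Energy delivered: (91.5 mW)(2060 s) = 188.5 J.
Photons incident: 188.5 / 5.725×10⁻¹⁹ = 3.293×10²⁰, i.e. 3.293×10²⁰/6.022×10²³ = 5.468×10⁻⁴ mol.
Photons absorbed: 0.581 × 5.468×10⁻⁴ = 3.177×10⁻⁴ mol.
Product formed: 0.55 × 3.177×10⁻⁴ = 1.747×10⁻⁴ mol.
Rate: 1.747×10⁻⁴ / 2060 s = 8.5×10⁻⁸ mol s⁻¹.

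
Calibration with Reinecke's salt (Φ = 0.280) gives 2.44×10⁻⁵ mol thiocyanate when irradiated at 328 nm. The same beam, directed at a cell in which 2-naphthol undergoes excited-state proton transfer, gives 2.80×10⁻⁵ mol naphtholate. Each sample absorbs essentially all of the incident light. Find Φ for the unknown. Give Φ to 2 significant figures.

Φ = 0.32

Photons absorbed by the actinometer: 2.44×10⁻⁵ / 0.280 = 8.714×10⁻⁵ mol.
Φ(unknown) = 2.80×10⁻⁵ / 8.714×10⁻⁵ = 0.32.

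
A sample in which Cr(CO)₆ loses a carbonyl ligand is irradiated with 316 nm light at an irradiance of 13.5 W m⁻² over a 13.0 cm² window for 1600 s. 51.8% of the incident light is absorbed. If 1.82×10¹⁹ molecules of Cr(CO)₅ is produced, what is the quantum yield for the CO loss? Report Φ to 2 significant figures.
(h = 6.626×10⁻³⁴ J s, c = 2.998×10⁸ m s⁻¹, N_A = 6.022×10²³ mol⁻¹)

Product: 1.82×10¹⁹ / 6.022×10²³ = 3.022×10⁻⁵ mol.
Photon energy at 316 nm: hc/λ = (6.626×10⁻³⁴)(2.998×10⁸)/(316×10⁻⁹) = 6.286×10⁻¹⁹ J.
Energy delivered: (13.5 W m⁻²)(13.0×10⁻⁴ m²)(1600 s) = 28.08 J.
Photons incident: 28.08 / 6.286×10⁻¹⁹ = 4.467×10¹⁹, i.e. 4.467×10¹⁹/6.022×10²³ = 7.418×10⁻⁵ mol.
Photons absorbed: 0.518 × 7.418×10⁻⁵ = 3.843×10⁻⁵ mol.
Φ = 3.022×10⁻⁵ mol / 3.843×10⁻⁵ mol photons = 0.79.

Φ = 0.79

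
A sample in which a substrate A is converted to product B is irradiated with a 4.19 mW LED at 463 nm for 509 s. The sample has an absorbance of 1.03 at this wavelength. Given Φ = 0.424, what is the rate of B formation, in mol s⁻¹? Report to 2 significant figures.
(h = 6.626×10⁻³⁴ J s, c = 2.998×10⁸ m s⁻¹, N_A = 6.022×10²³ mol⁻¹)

6.2×10⁻⁹ mol s⁻¹

Photon energy at 463 nm: hc/λ = (6.626×10⁻³⁴)(2.998×10⁸)/(463×10⁻⁹) = 4.290×10⁻¹⁹ J.
Energy delivered: (4.19 mW)(509 s) = 2.133 J.
Photons incident: 2.133 / 4.290×10⁻¹⁹ = 4.972×10¹⁸, i.e. 4.972×10¹⁸/6.022×10²³ = 8.256×10⁻⁶ mol.
Fraction absorbed: 1 − 10^(−1.03) = 0.9067.
Photons absorbed: 0.9067 × 8.256×10⁻⁶ = 7.486×10⁻⁶ mol.
Product formed: 0.424 × 7.486×10⁻⁶ = 3.174×10⁻⁶ mol.
Rate: 3.174×10⁻⁶ / 509 s = 6.2×10⁻⁹ mol s⁻¹.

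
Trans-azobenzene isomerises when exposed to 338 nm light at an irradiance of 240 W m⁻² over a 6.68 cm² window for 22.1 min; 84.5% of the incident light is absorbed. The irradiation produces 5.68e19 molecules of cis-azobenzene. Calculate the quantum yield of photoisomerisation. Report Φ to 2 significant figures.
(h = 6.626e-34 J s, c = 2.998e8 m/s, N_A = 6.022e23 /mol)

Product: 5.68e19 / 6.022e23 = 9.432e-5 mol.
Photon energy at 338 nm: hc/λ = (6.626e-34)(2.998e8)/(338e-9) = 5.877e-19 J.
Energy delivered: (240 W m⁻²)(6.68e-4 m²)(1326 s) = 212.6 J.
Photons incident: 212.6 / 5.877e-19 = 3.617e20, i.e. 3.617e20/6.022e23 = 6.006e-4 mol.
Photons absorbed: 0.845 × 6.006e-4 = 5.075e-4 mol.
Φ = 9.432e-5 mol / 5.075e-4 mol photons = 0.19.

Φ = 0.19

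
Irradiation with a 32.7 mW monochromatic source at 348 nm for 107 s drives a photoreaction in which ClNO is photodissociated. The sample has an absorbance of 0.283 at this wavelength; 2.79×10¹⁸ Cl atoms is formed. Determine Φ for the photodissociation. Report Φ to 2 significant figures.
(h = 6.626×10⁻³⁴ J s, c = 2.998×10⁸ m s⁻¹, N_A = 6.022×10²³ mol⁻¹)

Product: 2.79×10¹⁸ / 6.022×10²³ = 4.633×10⁻⁶ mol.
Photon energy at 348 nm: hc/λ = (6.626×10⁻³⁴)(2.998×10⁸)/(348×10⁻⁹) = 5.708×10⁻¹⁹ J.
Energy delivered: (32.7 mW)(107 s) = 3.499 J.
Photons incident: 3.499 / 5.708×10⁻¹⁹ = 6.130×10¹⁸, i.e. 6.130×10¹⁸/6.022×10²³ = 1.018×10⁻⁵ mol.
Fraction absorbed: 1 − 10^(−0.283) = 0.4788.
Photons absorbed: 0.4788 × 1.018×10⁻⁵ = 4.874×10⁻⁶ mol.
Φ = 4.633×10⁻⁶ mol / 4.874×10⁻⁶ mol photons = 0.95.

Φ = 0.95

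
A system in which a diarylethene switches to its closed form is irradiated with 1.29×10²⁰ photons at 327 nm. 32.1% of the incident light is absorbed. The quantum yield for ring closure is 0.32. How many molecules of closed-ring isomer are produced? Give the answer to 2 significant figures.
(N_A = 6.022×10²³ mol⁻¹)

1.3×10¹⁹ molecules

Moles of photons: 1.29×10²⁰ / 6.022×10²³ = 2.142×10⁻⁴ mol.
Photons absorbed: 0.321 × 2.142×10⁻⁴ = 6.876×10⁻⁵ mol.
Product: Φ × n_abs = 0.32 × 6.876×10⁻⁵ = 2.200×10⁻⁵ mol.
As a count: 2.200×10⁻⁵ × 6.022×10²³ = 1.3×10¹⁹.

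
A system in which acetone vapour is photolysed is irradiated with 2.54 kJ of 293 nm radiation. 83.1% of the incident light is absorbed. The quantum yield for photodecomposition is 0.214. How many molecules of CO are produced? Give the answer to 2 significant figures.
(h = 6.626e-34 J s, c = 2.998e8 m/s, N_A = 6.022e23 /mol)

Photon energy at 293 nm: hc/λ = (6.626e-34)(2.998e8)/(293e-9) = 6.780e-19 J.
Incident energy: 2.54 kJ = 2540 J.
Photons incident: 2540 / 6.780e-19 = 3.746e21, i.e. 3.746e21/6.022e23 = 0.006221 mol.
Photons absorbed: 0.831 × 0.006221 = 0.005170 mol.
Product: Φ × n_abs = 0.214 × 0.005170 = 0.001106 mol.
As a count: 0.001106 × 6.022e23 = 6.7e20.

6.7e20 molecules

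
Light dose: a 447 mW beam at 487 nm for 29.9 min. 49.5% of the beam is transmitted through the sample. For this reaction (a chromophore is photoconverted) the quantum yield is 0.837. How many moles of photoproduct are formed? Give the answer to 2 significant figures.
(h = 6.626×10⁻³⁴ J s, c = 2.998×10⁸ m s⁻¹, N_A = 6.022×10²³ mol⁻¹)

Photon energy at 487 nm: hc/λ = (6.626×10⁻³⁴)(2.998×10⁸)/(487×10⁻⁹) = 4.079×10⁻¹⁹ J.
Energy delivered: (447 mW)(1794 s) = 801.9 J.
Photons incident: 801.9 / 4.079×10⁻¹⁹ = 1.966×10²¹, i.e. 1.966×10²¹/6.022×10²³ = 0.003265 mol.
Fraction absorbed: 1 − 49.5/100 = 0.5050.
Photons absorbed: 0.5050 × 0.003265 = 0.001649 mol.
Product: Φ × n_abs = 0.837 × 0.001649 = 0.001380 mol.

0.0014 mol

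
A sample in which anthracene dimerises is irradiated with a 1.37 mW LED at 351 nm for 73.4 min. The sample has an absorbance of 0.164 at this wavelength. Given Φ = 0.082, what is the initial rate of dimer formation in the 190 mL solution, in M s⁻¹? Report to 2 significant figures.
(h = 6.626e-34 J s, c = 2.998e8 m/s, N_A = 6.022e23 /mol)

5.5e-10 M s⁻¹

Photon energy at 351 nm: hc/λ = (6.626e-34)(2.998e8)/(351e-9) = 5.659e-19 J.
Energy delivered: (1.37 mW)(4404 s) = 6.033 J.
Photons incident: 6.033 / 5.659e-19 = 1.066e19, i.e. 1.066e19/6.022e23 = 1.770e-5 mol.
Fraction absorbed: 1 − 10^(−0.164) = 0.3145.
Photons absorbed: 0.3145 × 1.770e-5 = 5.567e-6 mol.
Product formed: 0.082 × 5.567e-6 = 4.565e-7 mol.
Rate: 4.565e-7 mol / (4404 s × 0.19 L) = 5.5e-10 M s⁻¹.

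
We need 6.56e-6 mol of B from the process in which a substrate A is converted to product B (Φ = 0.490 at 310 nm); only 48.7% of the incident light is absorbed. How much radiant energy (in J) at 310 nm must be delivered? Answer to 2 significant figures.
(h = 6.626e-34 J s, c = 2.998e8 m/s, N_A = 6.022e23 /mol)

Photons that must be absorbed: 6.56e-6 / 0.490 = 1.339e-5 mol.
Incident photons needed: 1.339e-5 / 0.487 = 2.749e-5 mol.
Photon energy: hc/λ = 6.408e-19 J; per mole, 3.859e5 J mol⁻¹.
Energy required: 2.749e-5 × 3.859e5 = 11 J.

11 J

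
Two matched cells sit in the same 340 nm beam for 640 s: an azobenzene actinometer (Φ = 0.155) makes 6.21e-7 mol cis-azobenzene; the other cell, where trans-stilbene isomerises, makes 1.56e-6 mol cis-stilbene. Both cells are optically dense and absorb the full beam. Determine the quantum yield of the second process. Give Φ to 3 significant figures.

Photons absorbed by the actinometer: 6.21e-7 / 0.155 = 4.006e-6 mol.
Φ(unknown) = 1.56e-6 / 4.006e-6 = 0.389.

Φ = 0.389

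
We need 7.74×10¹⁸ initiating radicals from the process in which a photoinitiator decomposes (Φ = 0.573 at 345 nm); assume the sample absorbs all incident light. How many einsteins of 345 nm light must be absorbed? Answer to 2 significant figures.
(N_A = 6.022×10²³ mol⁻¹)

2.2×10⁻⁵ einstein

Product: 7.74×10¹⁸ / 6.022×10²³ = 1.285×10⁻⁵ mol.
Photons that must be absorbed: 1.285×10⁻⁵ / 0.573 = 2.243×10⁻⁵ mol.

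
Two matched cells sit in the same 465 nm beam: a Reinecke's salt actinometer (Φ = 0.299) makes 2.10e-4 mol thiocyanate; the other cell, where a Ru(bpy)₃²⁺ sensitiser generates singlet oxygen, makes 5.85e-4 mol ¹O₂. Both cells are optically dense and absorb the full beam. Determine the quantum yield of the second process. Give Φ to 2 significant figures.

Φ = 0.83

Photons absorbed by the actinometer: 2.10e-4 / 0.299 = 7.023e-4 mol.
Φ(unknown) = 5.85e-4 / 7.023e-4 = 0.83.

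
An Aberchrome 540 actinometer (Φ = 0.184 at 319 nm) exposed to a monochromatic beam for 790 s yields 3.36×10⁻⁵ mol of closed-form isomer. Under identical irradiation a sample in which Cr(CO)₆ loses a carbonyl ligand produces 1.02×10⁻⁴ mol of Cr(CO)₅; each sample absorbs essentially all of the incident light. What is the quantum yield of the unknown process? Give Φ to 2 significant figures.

Φ = 0.56

Photons absorbed by the actinometer: 3.36×10⁻⁵ / 0.184 = 1.826×10⁻⁴ mol.
Φ(unknown) = 1.02×10⁻⁴ / 1.826×10⁻⁴ = 0.56.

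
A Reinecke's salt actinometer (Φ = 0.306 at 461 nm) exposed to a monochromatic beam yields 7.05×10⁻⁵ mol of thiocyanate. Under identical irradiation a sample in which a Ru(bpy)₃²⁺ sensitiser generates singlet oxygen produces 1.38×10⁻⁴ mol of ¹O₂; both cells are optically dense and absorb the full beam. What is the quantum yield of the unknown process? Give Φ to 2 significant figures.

Φ = 0.60

Photons absorbed by the actinometer: 7.05×10⁻⁵ / 0.306 = 2.304×10⁻⁴ mol.
Φ(unknown) = 1.38×10⁻⁴ / 2.304×10⁻⁴ = 0.60.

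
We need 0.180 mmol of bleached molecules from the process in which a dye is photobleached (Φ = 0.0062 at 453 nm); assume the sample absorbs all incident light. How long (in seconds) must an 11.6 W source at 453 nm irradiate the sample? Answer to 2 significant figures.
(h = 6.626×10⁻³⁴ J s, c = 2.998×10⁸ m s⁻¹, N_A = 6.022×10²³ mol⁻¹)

t ≈ 660 s

Product: 0.180 mmol = 1.80×10⁻⁴ mol.
Photons that must be absorbed: 1.80×10⁻⁴ / 0.0062 = 0.02903 mol.
Photon energy: hc/λ = 4.385×10⁻¹⁹ J; per mole, 2.641×10⁵ J mol⁻¹.
Energy required: 0.02903 × 2.641×10⁵ = 7667 J.
Time: 7667 J / 11.6 W = 660 s.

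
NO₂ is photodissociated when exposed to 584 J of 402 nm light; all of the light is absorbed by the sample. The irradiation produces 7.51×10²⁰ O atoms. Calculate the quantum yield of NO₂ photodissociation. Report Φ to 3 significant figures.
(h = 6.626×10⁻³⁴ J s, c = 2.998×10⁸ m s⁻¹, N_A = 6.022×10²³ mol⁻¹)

Product: 7.51×10²⁰ / 6.022×10²³ = 0.001247 mol.
Photon energy at 402 nm: hc/λ = (6.626×10⁻³⁴)(2.998×10⁸)/(402×10⁻⁹) = 4.941×10⁻¹⁹ J.
Photons incident: 584 / 4.941×10⁻¹⁹ = 1.182×10²¹, i.e. 1.182×10²¹/6.022×10²³ = 0.001963 mol.
Φ = 0.001247 mol / 0.001963 mol photons = 0.635.

Φ = 0.635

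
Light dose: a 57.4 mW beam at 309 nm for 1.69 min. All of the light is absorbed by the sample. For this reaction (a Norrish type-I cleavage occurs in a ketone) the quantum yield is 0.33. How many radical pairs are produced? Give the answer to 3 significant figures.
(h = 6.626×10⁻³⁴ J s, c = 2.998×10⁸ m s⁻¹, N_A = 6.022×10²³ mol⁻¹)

2.99×10¹⁸ radical pairs

Photon energy at 309 nm: hc/λ = (6.626×10⁻³⁴)(2.998×10⁸)/(309×10⁻⁹) = 6.429×10⁻¹⁹ J.
Energy delivered: (57.4 mW)(101.4 s) = 5.820 J.
Photons incident: 5.820 / 6.429×10⁻¹⁹ = 9.053×10¹⁸, i.e. 9.053×10¹⁸/6.022×10²³ = 1.503×10⁻⁵ mol.
Product: Φ × n_abs = 0.33 × 1.503×10⁻⁵ = 4.960×10⁻⁶ mol.
As a count: 4.960×10⁻⁶ × 6.022×10²³ = 2.99×10¹⁸.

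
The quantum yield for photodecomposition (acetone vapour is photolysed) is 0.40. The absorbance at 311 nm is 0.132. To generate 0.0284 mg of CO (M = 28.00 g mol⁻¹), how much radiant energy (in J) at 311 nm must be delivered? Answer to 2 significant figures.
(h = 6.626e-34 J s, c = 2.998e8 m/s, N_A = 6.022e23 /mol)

Product: 0.0284 mg / 28.00 g mol⁻¹ = 1.014e-6 mol.
Photons that must be absorbed: 1.014e-6 / 0.40 = 2.535e-6 mol.
Fraction absorbed: 1 − 10^(−0.132) = 0.2621.
Incident photons needed: 2.535e-6 / 0.2621 = 9.672e-6 mol.
Photon energy: hc/λ = 6.387e-19 J; per mole, 3.846e5 J mol⁻¹.
Energy required: 9.672e-6 × 3.846e5 = 3.7 J.

3.7 J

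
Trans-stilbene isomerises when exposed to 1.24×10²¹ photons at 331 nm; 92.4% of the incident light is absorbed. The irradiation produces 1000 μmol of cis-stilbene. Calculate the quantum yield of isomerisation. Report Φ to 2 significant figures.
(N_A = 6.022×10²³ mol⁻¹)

Φ = 0.53

Product: 1000 μmol = 0.00100 mol.
Moles of photons: 1.24×10²¹ / 6.022×10²³ = 0.002059 mol.
Photons absorbed: 0.924 × 0.002059 = 0.001903 mol.
Φ = 0.00100 mol / 0.001903 mol photons = 0.53.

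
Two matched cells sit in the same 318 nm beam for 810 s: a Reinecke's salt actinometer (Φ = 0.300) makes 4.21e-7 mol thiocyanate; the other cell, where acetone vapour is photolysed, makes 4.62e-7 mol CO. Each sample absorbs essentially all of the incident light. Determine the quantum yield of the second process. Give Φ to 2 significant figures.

Φ = 0.33

Photons absorbed by the actinometer: 4.21e-7 / 0.300 = 1.403e-6 mol.
Φ(unknown) = 4.62e-7 / 1.403e-6 = 0.33.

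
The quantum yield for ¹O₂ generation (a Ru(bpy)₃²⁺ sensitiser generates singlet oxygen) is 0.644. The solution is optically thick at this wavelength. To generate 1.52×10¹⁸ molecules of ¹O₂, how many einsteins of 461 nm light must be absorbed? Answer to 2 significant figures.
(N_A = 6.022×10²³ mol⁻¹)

Product: 1.52×10¹⁸ / 6.022×10²³ = 2.524×10⁻⁶ mol.
Photons that must be absorbed: 2.524×10⁻⁶ / 0.644 = 3.919×10⁻⁶ mol.

3.9×10⁻⁶ einstein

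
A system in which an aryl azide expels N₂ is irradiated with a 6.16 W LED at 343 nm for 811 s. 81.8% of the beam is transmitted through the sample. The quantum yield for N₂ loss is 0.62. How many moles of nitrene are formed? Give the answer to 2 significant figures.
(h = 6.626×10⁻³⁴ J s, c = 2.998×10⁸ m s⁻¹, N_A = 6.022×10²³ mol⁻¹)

Photon energy at 343 nm: hc/λ = (6.626×10⁻³⁴)(2.998×10⁸)/(343×10⁻⁹) = 5.791×10⁻¹⁹ J.
Energy delivered: (6.16 W)(811 s) = 4996 J.
Photons incident: 4996 / 5.791×10⁻¹⁹ = 8.627×10²¹, i.e. 8.627×10²¹/6.022×10²³ = 0.01433 mol.
Fraction absorbed: 1 − 81.8/100 = 0.1820.
Photons absorbed: 0.1820 × 0.01433 = 0.002608 mol.
Product: Φ × n_abs = 0.62 × 0.002608 = 0.001617 mol.

0.0016 mol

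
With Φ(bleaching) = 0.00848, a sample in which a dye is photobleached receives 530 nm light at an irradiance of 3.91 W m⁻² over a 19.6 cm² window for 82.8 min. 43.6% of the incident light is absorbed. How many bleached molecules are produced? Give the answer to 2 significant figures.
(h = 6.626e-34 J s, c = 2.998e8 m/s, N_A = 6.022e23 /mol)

Photon energy at 530 nm: hc/λ = (6.626e-34)(2.998e8)/(530e-9) = 3.748e-19 J.
Energy delivered: (3.91 W m⁻²)(19.6e-4 m²)(4968 s) = 38.07 J.
Photons incident: 38.07 / 3.748e-19 = 1.016e20, i.e. 1.016e20/6.022e23 = 1.687e-4 mol.
Photons absorbed: 0.436 × 1.687e-4 = 7.355e-5 mol.
Product: Φ × n_abs = 0.00848 × 7.355e-5 = 6.237e-7 mol.
As a count: 6.237e-7 × 6.022e23 = 3.8e17.

3.8e17 bleached molecules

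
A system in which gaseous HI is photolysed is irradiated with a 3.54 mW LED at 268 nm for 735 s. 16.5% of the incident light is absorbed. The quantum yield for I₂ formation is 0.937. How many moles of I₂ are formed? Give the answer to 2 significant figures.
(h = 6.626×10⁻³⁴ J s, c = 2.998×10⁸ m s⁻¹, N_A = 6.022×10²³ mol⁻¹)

Photon energy at 268 nm: hc/λ = (6.626×10⁻³⁴)(2.998×10⁸)/(268×10⁻⁹) = 7.412×10⁻¹⁹ J.
Energy delivered: (3.54 mW)(735 s) = 2.602 J.
Photons incident: 2.602 / 7.412×10⁻¹⁹ = 3.511×10¹⁸, i.e. 3.511×10¹⁸/6.022×10²³ = 5.830×10⁻⁶ mol.
Photons absorbed: 0.165 × 5.830×10⁻⁶ = 9.620×10⁻⁷ mol.
Product: Φ × n_abs = 0.937 × 9.620×10⁻⁷ = 9.014×10⁻⁷ mol.

9.0×10⁻⁷ mol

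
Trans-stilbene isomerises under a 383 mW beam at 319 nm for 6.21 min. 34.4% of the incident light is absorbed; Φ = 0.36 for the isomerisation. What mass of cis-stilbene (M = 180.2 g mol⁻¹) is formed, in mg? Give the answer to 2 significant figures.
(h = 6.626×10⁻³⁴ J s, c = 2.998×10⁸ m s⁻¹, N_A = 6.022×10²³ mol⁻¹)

Photon energy at 319 nm: hc/λ = (6.626×10⁻³⁴)(2.998×10⁸)/(319×10⁻⁹) = 6.227×10⁻¹⁹ J.
Energy delivered: (383 mW)(372.6 s) = 142.7 J.
Photons incident: 142.7 / 6.227×10⁻¹⁹ = 2.292×10²⁰, i.e. 2.292×10²⁰/6.022×10²³ = 3.806×10⁻⁴ mol.
Photons absorbed: 0.344 × 3.806×10⁻⁴ = 1.309×10⁻⁴ mol.
Product: Φ × n_abs = 0.36 × 1.309×10⁻⁴ = 4.712×10⁻⁵ mol.
Mass: 4.712×10⁻⁵ × 180.2 = 0.008491 g = 8.5 mg.

8.5 mg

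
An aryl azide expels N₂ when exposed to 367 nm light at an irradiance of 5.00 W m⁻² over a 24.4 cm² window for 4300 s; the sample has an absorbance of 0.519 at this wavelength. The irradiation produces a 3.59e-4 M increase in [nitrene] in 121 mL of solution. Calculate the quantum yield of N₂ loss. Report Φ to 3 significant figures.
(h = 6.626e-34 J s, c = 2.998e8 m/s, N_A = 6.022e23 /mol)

Product: (3.59e-4 M)(0.121 L) = 4.344e-5 mol.
Photon energy at 367 nm: hc/λ = (6.626e-34)(2.998e8)/(367e-9) = 5.413e-19 J.
Energy delivered: (5.00 W m⁻²)(24.4e-4 m²)(4300 s) = 52.46 J.
Photons incident: 52.46 / 5.413e-19 = 9.691e19, i.e. 9.691e19/6.022e23 = 1.609e-4 mol.
Fraction absorbed: 1 − 10^(−0.519) = 0.6973.
Photons absorbed: 0.6973 × 1.609e-4 = 1.122e-4 mol.
Φ = 4.344e-5 mol / 1.122e-4 mol photons = 0.387.

Φ = 0.387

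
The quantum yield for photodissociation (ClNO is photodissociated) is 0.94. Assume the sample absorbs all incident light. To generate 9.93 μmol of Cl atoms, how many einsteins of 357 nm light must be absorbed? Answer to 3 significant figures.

1.06×10⁻⁵ einstein

Product: 9.93 μmol = 9.93×10⁻⁶ mol.
Photons that must be absorbed: 9.93×10⁻⁶ / 0.94 = 1.056×10⁻⁵ mol.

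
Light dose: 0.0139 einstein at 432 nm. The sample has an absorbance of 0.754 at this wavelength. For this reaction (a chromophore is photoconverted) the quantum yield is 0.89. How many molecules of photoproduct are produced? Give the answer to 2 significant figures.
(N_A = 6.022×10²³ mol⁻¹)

6.1×10²¹ molecules

Fraction absorbed: 1 − 10^(−0.754) = 0.8238.
Photons absorbed: 0.8238 × 0.0139 = 0.01145 mol.
Product: Φ × n_abs = 0.89 × 0.01145 = 0.01019 mol.
As a count: 0.01019 × 6.022×10²³ = 6.1×10²¹.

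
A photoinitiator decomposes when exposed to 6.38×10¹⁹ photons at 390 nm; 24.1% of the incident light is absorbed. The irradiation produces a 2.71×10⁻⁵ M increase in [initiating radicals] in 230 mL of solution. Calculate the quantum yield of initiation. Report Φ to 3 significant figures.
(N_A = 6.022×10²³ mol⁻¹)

Product: (2.71×10⁻⁵ M)(0.23 L) = 6.233×10⁻⁶ mol.
Moles of photons: 6.38×10¹⁹ / 6.022×10²³ = 1.059×10⁻⁴ mol.
Photons absorbed: 0.241 × 1.059×10⁻⁴ = 2.552×10⁻⁵ mol.
Φ = 6.233×10⁻⁶ mol / 2.552×10⁻⁵ mol photons = 0.244.

Φ = 0.244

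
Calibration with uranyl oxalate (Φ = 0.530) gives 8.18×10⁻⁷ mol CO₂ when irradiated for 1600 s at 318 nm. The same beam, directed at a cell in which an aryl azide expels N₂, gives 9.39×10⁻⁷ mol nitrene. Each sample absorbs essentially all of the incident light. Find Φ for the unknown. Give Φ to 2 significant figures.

Φ = 0.61

Photons absorbed by the actinometer: 8.18×10⁻⁷ / 0.530 = 1.543×10⁻⁶ mol.
Φ(unknown) = 9.39×10⁻⁷ / 1.543×10⁻⁶ = 0.61.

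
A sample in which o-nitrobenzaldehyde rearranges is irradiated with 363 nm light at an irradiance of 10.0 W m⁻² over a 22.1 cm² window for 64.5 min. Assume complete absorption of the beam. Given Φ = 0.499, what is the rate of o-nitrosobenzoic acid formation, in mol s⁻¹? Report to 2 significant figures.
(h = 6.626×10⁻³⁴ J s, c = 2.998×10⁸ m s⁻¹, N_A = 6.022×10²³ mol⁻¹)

Photon energy at 363 nm: hc/λ = (6.626×10⁻³⁴)(2.998×10⁸)/(363×10⁻⁹) = 5.472×10⁻¹⁹ J.
Energy delivered: (10.0 W m⁻²)(22.1×10⁻⁴ m²)(3870 s) = 85.53 J.
Photons incident: 85.53 / 5.472×10⁻¹⁹ = 1.563×10²⁰, i.e. 1.563×10²⁰/6.022×10²³ = 2.595×10⁻⁴ mol.
Product formed: 0.499 × 2.595×10⁻⁴ = 1.295×10⁻⁴ mol.
Rate: 1.295×10⁻⁴ / 3870 s = 3.3×10⁻⁸ mol s⁻¹.

3.3×10⁻⁸ mol s⁻¹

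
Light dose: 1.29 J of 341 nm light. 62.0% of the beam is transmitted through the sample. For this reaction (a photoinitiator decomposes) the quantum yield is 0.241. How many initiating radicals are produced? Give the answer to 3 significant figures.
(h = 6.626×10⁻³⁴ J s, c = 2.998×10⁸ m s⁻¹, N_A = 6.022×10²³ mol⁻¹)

2.03×10¹⁷ initiating radicals

Photon energy at 341 nm: hc/λ = (6.626×10⁻³⁴)(2.998×10⁸)/(341×10⁻⁹) = 5.825×10⁻¹⁹ J.
Photons incident: 1.29 / 5.825×10⁻¹⁹ = 2.215×10¹⁸, i.e. 2.215×10¹⁸/6.022×10²³ = 3.678×10⁻⁶ mol.
Fraction absorbed: 1 − 62.0/100 = 0.3800.
Photons absorbed: 0.3800 × 3.678×10⁻⁶ = 1.398×10⁻⁶ mol.
Product: Φ × n_abs = 0.241 × 1.398×10⁻⁶ = 3.369×10⁻⁷ mol.
As a count: 3.369×10⁻⁷ × 6.022×10²³ = 2.03×10¹⁷.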